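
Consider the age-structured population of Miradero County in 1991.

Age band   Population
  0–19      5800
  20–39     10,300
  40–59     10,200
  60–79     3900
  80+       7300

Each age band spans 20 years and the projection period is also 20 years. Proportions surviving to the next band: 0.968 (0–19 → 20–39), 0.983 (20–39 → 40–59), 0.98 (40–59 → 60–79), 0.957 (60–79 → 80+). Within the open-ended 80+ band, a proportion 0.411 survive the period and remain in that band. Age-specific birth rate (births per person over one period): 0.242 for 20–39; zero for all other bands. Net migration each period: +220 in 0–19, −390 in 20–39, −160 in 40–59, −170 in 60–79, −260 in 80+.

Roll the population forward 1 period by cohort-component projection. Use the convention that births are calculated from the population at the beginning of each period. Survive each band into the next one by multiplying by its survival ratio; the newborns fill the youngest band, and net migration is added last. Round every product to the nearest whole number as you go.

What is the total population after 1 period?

Call the bands 1 to 5, youngest first.
Period 1:
Births: 10300 × 0.242 = 2493
Band 2: 5800 × 0.968 = 5614
Band 3: 10300 × 0.983 = 10125
Band 4: 10200 × 0.98 = 9996
Band 5: 3900 × 0.957 + 7300 × 0.411 = 3732 + 3000 = 6732
Net migration: Band 1 + 220 → 2713; Band 2 − 390 → 5224; Band 3 − 160 → 9965; Band 4 − 170 → 9826; Band 5 − 260 → 6472
→ [2713, 5224, 9965, 9826, 6472]
Total after period 1: 2713 + 5224 + 9965 + 9826 + 6472 = 34200

34200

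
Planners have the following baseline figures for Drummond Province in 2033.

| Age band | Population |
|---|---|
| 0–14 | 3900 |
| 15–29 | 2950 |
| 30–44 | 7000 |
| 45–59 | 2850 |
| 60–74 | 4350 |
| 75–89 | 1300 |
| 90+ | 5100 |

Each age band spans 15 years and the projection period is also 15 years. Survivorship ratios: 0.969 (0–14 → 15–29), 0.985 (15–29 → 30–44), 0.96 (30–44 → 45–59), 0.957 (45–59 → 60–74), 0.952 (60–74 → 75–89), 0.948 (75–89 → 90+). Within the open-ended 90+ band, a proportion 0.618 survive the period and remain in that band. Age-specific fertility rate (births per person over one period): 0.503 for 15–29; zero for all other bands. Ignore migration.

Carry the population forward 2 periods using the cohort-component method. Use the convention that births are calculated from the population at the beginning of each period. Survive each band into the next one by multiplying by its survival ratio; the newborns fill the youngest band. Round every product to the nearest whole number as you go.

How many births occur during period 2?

Numbering the groups 1..7 from youngest to oldest:
Period 1.
Births: 2950 * 0.503 = 1484
Group 2: 3900 * 0.969 = 3779
Group 3: 2950 * 0.985 = 2906
Group 4: 7000 * 0.96 = 6720
Group 5: 2850 * 0.957 = 2727
Group 6: 4350 * 0.952 = 4141
Group 7: 1300 * 0.948 + 5100 * 0.618 = 1232 + 3152 = 4384
Giving 1484 / 3779 / 2906 / 6720 / 2727 / 4141 / 4384.
Period 2.
Births: 3779 * 0.503 = 1901
Group 2: 1484 * 0.969 = 1438
Group 3: 3779 * 0.985 = 3722
Group 4: 2906 * 0.96 = 2790
Group 5: 6720 * 0.957 = 6431
Group 6: 2727 * 0.952 = 2596
Group 7: 4141 * 0.948 + 4384 * 0.618 = 3926 + 2709 = 6635
Giving 1901 / 1438 / 3722 / 2790 / 6431 / 2596 / 6635.

1901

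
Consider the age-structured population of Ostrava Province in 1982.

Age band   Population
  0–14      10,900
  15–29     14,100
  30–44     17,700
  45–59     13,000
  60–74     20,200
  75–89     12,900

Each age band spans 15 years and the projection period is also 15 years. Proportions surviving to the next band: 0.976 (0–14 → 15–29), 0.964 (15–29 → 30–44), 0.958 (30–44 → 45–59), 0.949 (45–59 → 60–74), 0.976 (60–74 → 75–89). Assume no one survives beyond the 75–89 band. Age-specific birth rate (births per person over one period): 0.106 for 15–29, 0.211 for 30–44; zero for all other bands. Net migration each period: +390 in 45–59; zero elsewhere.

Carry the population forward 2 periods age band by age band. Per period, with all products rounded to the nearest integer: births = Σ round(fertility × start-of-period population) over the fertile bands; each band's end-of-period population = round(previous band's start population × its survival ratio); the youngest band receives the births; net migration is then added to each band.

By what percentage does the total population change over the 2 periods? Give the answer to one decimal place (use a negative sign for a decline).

Let group 1 be 0–14 through group 6 = 75–89.
Period 1:
Births: 14100 × 0.106 = 1495  |  17700 × 0.211 = 3735 ⇒ total 5230
Group 2: 10900 × 0.976 = 10638
Group 3: 14100 × 0.964 = 13592
Group 4: 17700 × 0.958 = 16957
Group 5: 13000 × 0.949 = 12337
Group 6: 20200 × 0.976 = 19715
Net migration: Group 4 + 390 → 17347
End of period: [5230, 10638, 13592, 17347, 12337, 19715]
Period 2:
Births: 10638 × 0.106 = 1128  |  13592 × 0.211 = 2868 ⇒ total 3996
Group 2: 5230 × 0.976 = 5104
Group 3: 10638 × 0.964 = 10255
Group 4: 13592 × 0.958 = 13021
Group 5: 17347 × 0.949 = 16462
Group 6: 12337 × 0.976 = 12041
Net migration: Group 4 + 390 → 13411
End of period: [3996, 5104, 10255, 13411, 16462, 12041]
Total: 88800 → 61269; change = -27531; percentage change = -31.0%

-31.0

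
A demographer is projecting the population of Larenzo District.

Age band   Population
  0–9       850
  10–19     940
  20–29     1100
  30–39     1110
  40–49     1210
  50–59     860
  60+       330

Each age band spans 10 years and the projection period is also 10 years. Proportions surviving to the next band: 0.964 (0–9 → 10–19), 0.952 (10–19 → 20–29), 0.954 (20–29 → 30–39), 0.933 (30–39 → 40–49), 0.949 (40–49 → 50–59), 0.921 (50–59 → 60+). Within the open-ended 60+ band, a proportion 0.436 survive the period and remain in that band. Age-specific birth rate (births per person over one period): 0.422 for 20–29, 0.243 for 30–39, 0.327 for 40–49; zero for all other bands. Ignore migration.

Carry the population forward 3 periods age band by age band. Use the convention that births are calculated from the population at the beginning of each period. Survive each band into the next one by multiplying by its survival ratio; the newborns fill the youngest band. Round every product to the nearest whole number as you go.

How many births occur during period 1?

[period 1]
Births: 1100 × 0.422 = 464, 1110 × 0.243 = 270, 1210 × 0.327 = 396 → total 1130
10–19: 850 × 0.964 = 819
20–29: 940 × 0.952 = 895
30–39: 1100 × 0.954 = 1049
40–49: 1110 × 0.933 = 1036
50–59: 1210 × 0.949 = 1148
60+: 860 × 0.921 + 330 × 0.436 = 792 + 144 = 936
→ [1130, 819, 895, 1049, 1036, 1148, 936]

1130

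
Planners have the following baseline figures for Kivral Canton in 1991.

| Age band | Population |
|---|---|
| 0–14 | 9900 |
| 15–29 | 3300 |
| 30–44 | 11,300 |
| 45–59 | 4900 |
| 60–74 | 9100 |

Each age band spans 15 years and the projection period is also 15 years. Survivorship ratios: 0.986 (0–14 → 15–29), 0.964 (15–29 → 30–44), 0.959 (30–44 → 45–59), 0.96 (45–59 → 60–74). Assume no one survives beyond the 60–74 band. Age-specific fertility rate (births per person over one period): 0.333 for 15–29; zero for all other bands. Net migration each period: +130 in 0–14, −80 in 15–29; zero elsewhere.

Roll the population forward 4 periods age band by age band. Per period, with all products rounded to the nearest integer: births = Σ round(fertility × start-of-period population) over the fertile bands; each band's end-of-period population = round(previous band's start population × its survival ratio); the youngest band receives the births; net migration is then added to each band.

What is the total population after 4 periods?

[period 1]
Births: 3300 × 0.333 = 1099
15–29: 9900 × 0.986 = 9761
30–44: 3300 × 0.964 = 3181
45–59: 11300 × 0.959 = 10837
60–74: 4900 × 0.96 = 4704
Net migration: 0–14 + 130 → 1229; 15–29 − 80 → 9681
→ [1229, 9681, 3181, 10837, 4704]
[period 2]
Births: 9681 × 0.333 = 3224
15–29: 1229 × 0.986 = 1212
30–44: 9681 × 0.964 = 9332
45–59: 3181 × 0.959 = 3051
60–74: 10837 × 0.96 = 10404
Net migration: 0–14 + 130 → 3354; 15–29 − 80 → 1132
→ [3354, 1132, 9332, 3051, 10404]
[period 3]
Births: 1132 × 0.333 = 377
15–29: 3354 × 0.986 = 3307
30–44: 1132 × 0.964 = 1091
45–59: 9332 × 0.959 = 8949
60–74: 3051 × 0.96 = 2929
Net migration: 0–14 + 130 → 507; 15–29 − 80 → 3227
→ [507, 3227, 1091, 8949, 2929]
[period 4]
Births: 3227 × 0.333 = 1075
15–29: 507 × 0.986 = 500
30–44: 3227 × 0.964 = 3111
45–59: 1091 × 0.959 = 1046
60–74: 8949 × 0.96 = 8591
Net migration: 0–14 + 130 → 1205; 15–29 − 80 → 420
→ [1205, 420, 3111, 1046, 8591]
Total after period 4: 1205 + 420 + 3111 + 1046 + 8591 = 14373

14373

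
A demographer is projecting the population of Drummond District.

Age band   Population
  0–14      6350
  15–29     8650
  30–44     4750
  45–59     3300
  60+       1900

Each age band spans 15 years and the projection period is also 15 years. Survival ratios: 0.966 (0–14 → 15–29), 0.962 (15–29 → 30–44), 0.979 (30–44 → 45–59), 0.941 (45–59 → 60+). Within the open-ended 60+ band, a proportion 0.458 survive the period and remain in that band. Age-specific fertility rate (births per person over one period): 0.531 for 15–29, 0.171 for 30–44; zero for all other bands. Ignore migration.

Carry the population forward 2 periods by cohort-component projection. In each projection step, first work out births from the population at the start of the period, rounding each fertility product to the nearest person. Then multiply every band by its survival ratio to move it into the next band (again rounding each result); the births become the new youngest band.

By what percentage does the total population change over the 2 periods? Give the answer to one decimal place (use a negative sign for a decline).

20.8

Let group 1 be 0–14 through group 5 = 60+.
After projecting period 1:
Births: 8650 × 0.531 = 4593  |  4750 × 0.171 = 812 — total 5405
Group 2: 6350 × 0.966 = 6134
Group 3: 8650 × 0.962 = 8321
Group 4: 4750 × 0.979 = 4650
Group 5: 3300 × 0.941 + 1900 × 0.458 = 3105 + 870 = 3975
Giving 5405 / 6134 / 8321 / 4650 / 3975.
After projecting period 2:
Births: 6134 × 0.531 = 3257  |  8321 × 0.171 = 1423 — total 4680
Group 2: 5405 × 0.966 = 5221
Group 3: 6134 × 0.962 = 5901
Group 4: 8321 × 0.979 = 8146
Group 5: 4650 × 0.941 + 3975 × 0.458 = 4376 + 1821 = 6197
Giving 4680 / 5221 / 5901 / 8146 / 6197.
Total: 24950 → 30145; change = 5195; percentage change = 20.8%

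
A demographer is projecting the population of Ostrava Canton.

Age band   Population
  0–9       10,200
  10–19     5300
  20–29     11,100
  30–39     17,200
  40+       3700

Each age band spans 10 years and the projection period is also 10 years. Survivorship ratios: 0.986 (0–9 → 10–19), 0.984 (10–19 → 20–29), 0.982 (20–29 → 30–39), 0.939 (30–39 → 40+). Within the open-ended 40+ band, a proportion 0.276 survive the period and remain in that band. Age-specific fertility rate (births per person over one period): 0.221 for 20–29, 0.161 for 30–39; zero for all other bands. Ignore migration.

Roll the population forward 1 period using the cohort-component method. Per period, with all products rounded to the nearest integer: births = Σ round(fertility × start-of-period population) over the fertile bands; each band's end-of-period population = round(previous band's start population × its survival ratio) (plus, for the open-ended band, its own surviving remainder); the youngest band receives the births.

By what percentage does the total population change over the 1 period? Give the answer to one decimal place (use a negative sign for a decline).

(Bands numbered youngest = 1 to oldest = 5.)
Period 1.
Births: 11100 * 0.221 = 2453, 17200 * 0.161 = 2769 — total 5222
Band 2: 10200 * 0.986 = 10057
Band 3: 5300 * 0.984 = 5215
Band 4: 11100 * 0.982 = 10900
Band 5: 17200 * 0.939 + 3700 * 0.276 = 16151 + 1021 = 17172
Giving 5222 / 10057 / 5215 / 10900 / 17172.
Total: 47500 → 48566; change = 1066; percentage change = 2.2%

2.2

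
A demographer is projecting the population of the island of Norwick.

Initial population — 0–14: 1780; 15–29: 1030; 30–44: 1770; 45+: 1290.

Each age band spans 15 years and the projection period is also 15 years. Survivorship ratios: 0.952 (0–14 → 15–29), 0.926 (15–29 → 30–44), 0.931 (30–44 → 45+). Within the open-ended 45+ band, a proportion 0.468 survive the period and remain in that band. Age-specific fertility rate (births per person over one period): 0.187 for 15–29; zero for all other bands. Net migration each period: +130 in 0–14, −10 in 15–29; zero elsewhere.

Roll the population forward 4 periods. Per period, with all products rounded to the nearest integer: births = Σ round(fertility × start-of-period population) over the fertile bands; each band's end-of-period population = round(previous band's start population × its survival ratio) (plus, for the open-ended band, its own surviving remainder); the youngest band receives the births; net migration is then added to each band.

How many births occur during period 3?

Call the groups 1 to 4, youngest first.
After projecting period 1:
Births: 1030 * 0.187 = 193
Group 2: 1780 * 0.952 = 1695
Group 3: 1030 * 0.926 = 954
Group 4: 1770 * 0.931 + 1290 * 0.468 = 1648 + 604 = 2252
Net migration: Group 1 + 130 → 323; Group 2 − 10 → 1685
Population now: 0–14=323, 15–29=1685, 30–44=954, 45+=2252
After projecting period 2:
Births: 1685 * 0.187 = 315
Group 2: 323 * 0.952 = 307
Group 3: 1685 * 0.926 = 1560
Group 4: 954 * 0.931 + 2252 * 0.468 = 888 + 1054 = 1942
Net migration: Group 1 + 130 → 445; Group 2 − 10 → 297
Population now: 0–14=445, 15–29=297, 30–44=1560, 45+=1942
After projecting period 3:
Births: 297 * 0.187 = 56
Group 2: 445 * 0.952 = 424
Group 3: 297 * 0.926 = 275
Group 4: 1560 * 0.931 + 1942 * 0.468 = 1452 + 909 = 2361
Net migration: Group 1 + 130 → 186; Group 2 − 10 → 414
Population now: 0–14=186, 15–29=414, 30–44=275, 45+=2361

56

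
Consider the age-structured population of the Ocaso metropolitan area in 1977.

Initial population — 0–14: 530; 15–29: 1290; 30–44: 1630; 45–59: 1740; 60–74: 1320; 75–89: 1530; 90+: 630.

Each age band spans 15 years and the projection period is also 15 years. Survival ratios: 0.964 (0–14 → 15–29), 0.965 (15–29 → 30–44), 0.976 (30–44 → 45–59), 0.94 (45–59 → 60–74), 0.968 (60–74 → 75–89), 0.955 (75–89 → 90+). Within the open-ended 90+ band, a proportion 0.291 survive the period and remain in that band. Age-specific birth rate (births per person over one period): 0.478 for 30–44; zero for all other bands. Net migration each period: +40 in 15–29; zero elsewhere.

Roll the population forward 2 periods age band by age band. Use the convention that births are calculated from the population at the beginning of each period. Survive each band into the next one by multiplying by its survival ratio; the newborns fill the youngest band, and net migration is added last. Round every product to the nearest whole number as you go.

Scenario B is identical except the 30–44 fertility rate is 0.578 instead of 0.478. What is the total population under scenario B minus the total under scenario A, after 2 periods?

Call the groups 1 to 7, youngest first.
— Period 1 —
Births: 1630 * 0.478 = 779
Group 2: 530 * 0.964 = 511
Group 3: 1290 * 0.965 = 1245
Group 4: 1630 * 0.976 = 1591
Group 5: 1740 * 0.94 = 1636
Group 6: 1320 * 0.968 = 1278
Group 7: 1530 * 0.955 + 630 * 0.291 = 1461 + 183 = 1644
Net migration: Group 2 + 40 → 551
Population now: 0–14=779, 15–29=551, 30–44=1245, 45–59=1591, 60–74=1636, 75–89=1278, 90+=1644
— Period 2 —
Births: 1245 * 0.478 = 595
Group 2: 779 * 0.964 = 751
Group 3: 551 * 0.965 = 532
Group 4: 1245 * 0.976 = 1215
Group 5: 1591 * 0.94 = 1496
Group 6: 1636 * 0.968 = 1584
Group 7: 1278 * 0.955 + 1644 * 0.291 = 1220 + 478 = 1698
Net migration: Group 2 + 40 → 791
Population now: 0–14=595, 15–29=791, 30–44=532, 45–59=1215, 60–74=1496, 75–89=1584, 90+=1698
Scenario A total after 2 periods: 7911
Scenario B projection —
— Period 1 —
Births: 1630 * 0.578 = 942
Group 2: 530 * 0.964 = 511
Group 3: 1290 * 0.965 = 1245
Group 4: 1630 * 0.976 = 1591
Group 5: 1740 * 0.94 = 1636
Group 6: 1320 * 0.968 = 1278
Group 7: 1530 * 0.955 + 630 * 0.291 = 1461 + 183 = 1644
Net migration: Group 2 + 40 → 551
Population now: 0–14=942, 15–29=551, 30–44=1245, 45–59=1591, 60–74=1636, 75–89=1278, 90+=1644
— Period 2 —
Births: 1245 * 0.578 = 720
Group 2: 942 * 0.964 = 908
Group 3: 551 * 0.965 = 532
Group 4: 1245 * 0.976 = 1215
Group 5: 1591 * 0.94 = 1496
Group 6: 1636 * 0.968 = 1584
Group 7: 1278 * 0.955 + 1644 * 0.291 = 1220 + 478 = 1698
Net migration: Group 2 + 40 → 948
Population now: 0–14=720, 15–29=948, 30–44=532, 45–59=1215, 60–74=1496, 75–89=1584, 90+=1698
Scenario B total after 2 periods: 8193
Difference B − A = 8193 − 7911 = 282

282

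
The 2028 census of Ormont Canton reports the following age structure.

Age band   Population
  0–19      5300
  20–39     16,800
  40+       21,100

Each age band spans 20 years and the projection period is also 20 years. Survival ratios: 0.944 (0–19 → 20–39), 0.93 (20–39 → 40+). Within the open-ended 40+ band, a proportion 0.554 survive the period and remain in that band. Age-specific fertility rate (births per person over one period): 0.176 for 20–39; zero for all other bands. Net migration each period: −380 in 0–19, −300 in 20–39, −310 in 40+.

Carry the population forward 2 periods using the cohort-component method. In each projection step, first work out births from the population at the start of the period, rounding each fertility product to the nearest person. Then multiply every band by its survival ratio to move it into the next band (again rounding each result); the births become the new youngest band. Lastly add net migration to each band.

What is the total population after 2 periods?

Period 1:
Births: 16800 × 0.176 = 2957
20–39: 5300 × 0.944 = 5003
40+: 16800 × 0.93 + 21100 × 0.554 = 15624 + 11689 = 27313
Net migration: 0–19 − 380 → 2577; 20–39 − 300 → 4703; 40+ − 310 → 27003
→ [2577, 4703, 27003]
Period 2:
Births: 4703 × 0.176 = 828
20–39: 2577 × 0.944 = 2433
40+: 4703 × 0.93 + 27003 × 0.554 = 4374 + 14960 = 19334
Net migration: 0–19 − 380 → 448; 20–39 − 300 → 2133; 40+ − 310 → 19024
→ [448, 2133, 19024]
Total after period 2: 448 + 2133 + 19024 = 21605

21605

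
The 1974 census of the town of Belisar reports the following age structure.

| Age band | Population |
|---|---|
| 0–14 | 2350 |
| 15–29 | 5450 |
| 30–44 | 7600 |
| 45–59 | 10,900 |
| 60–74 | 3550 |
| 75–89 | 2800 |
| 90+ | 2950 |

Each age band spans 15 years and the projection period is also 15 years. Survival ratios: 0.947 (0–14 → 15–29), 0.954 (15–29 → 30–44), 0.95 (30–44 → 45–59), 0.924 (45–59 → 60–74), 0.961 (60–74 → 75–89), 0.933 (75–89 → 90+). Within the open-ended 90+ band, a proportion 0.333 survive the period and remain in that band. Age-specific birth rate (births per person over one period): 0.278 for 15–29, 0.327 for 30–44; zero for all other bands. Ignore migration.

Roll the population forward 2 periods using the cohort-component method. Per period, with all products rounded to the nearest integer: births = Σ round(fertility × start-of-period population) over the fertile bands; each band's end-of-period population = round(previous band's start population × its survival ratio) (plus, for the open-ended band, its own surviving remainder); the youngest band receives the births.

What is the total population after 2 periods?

33899

Let group 1 be 0–14 through group 7 = 90+.
After projecting period 1:
Births: 5450 × 0.278 = 1515, 7600 × 0.327 = 2485 ⇒ total 4000
Group 2: 2350 × 0.947 = 2225
Group 3: 5450 × 0.954 = 5199
Group 4: 7600 × 0.95 = 7220
Group 5: 10900 × 0.924 = 10072
Group 6: 3550 × 0.961 = 3412
Group 7: 2800 × 0.933 + 2950 × 0.333 = 2612 + 982 = 3594
Population now: 0–14=4000, 15–29=2225, 30–44=5199, 45–59=7220, 60–74=10072, 75–89=3412, 90+=3594
After projecting period 2:
Births: 2225 × 0.278 = 619, 5199 × 0.327 = 1700 ⇒ total 2319
Group 2: 4000 × 0.947 = 3788
Group 3: 2225 × 0.954 = 2123
Group 4: 5199 × 0.95 = 4939
Group 5: 7220 × 0.924 = 6671
Group 6: 10072 × 0.961 = 9679
Group 7: 3412 × 0.933 + 3594 × 0.333 = 3183 + 1197 = 4380
Population now: 0–14=2319, 15–29=3788, 30–44=2123, 45–59=4939, 60–74=6671, 75–89=9679, 90+=4380
Total after period 2: 2319 + 3788 + 2123 + 4939 + 6671 + 9679 + 4380 = 33899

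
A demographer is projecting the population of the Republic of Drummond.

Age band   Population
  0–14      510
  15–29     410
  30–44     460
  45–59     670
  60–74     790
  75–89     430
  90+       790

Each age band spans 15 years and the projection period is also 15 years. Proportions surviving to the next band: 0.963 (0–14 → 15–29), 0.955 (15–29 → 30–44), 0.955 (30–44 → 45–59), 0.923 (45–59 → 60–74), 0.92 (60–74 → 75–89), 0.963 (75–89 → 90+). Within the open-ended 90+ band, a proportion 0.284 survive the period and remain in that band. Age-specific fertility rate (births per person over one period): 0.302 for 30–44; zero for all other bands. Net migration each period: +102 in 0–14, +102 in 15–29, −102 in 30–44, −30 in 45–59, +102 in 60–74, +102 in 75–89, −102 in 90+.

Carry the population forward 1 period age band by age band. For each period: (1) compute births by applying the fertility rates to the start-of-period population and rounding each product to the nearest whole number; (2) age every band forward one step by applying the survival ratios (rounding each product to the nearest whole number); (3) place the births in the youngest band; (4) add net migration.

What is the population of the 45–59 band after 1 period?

(Groups numbered youngest = 1 to oldest = 7.)
— Period 1 —
Births: 460 * 0.302 = 139
Group 2: 510 * 0.963 = 491
Group 3: 410 * 0.955 = 392
Group 4: 460 * 0.955 = 439
Group 5: 670 * 0.923 = 618
Group 6: 790 * 0.92 = 727
Group 7: 430 * 0.963 + 790 * 0.284 = 414 + 224 = 638
Net migration: Group 1 + 102 → 241; Group 2 + 102 → 593; Group 3 − 102 → 290; Group 4 − 30 → 409; Group 5 + 102 → 720; Group 6 + 102 → 829; Group 7 − 102 → 536
Giving 241 / 593 / 290 / 409 / 720 / 829 / 536.

409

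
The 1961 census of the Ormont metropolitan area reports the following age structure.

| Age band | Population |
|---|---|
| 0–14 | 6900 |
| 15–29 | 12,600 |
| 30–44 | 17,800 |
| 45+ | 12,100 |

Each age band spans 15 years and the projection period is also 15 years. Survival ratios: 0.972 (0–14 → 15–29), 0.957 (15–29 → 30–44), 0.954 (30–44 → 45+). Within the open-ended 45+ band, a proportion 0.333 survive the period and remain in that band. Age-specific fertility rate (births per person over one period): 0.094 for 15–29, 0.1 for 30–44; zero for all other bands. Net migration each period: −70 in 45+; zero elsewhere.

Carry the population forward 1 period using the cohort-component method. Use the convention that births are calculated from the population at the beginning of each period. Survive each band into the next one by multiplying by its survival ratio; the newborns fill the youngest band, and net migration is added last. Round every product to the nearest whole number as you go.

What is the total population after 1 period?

42669

[period 1]
Births: 12600 × 0.094 = 1184, 17800 × 0.1 = 1780 → total 2964
15–29: 6900 × 0.972 = 6707
30–44: 12600 × 0.957 = 12058
45+: 17800 × 0.954 + 12100 × 0.333 = 16981 + 4029 = 21010
Net migration: 45+ − 70 → 20940
→ [2964, 6707, 12058, 20940]
Total after period 1: 2964 + 6707 + 12058 + 20940 = 42669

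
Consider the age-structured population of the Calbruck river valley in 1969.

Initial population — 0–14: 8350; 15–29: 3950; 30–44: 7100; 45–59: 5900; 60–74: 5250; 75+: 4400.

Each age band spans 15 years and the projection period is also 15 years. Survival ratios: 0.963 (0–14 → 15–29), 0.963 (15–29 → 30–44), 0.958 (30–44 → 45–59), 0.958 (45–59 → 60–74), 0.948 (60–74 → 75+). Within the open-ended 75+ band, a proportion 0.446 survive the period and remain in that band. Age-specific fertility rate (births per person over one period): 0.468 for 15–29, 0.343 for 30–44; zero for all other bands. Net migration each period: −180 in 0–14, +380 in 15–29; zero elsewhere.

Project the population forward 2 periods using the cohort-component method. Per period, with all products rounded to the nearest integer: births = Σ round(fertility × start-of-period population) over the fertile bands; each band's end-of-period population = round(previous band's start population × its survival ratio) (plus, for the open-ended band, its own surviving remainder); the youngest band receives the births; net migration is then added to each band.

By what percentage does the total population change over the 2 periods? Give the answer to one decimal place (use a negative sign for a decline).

3.3

Call the groups 1 to 6, youngest first.
— Period 1 —
Births: 3950 × 0.468 = 1849  |  7100 × 0.343 = 2435 — total 4284
Group 2: 8350 × 0.963 = 8041
Group 3: 3950 × 0.963 = 3804
Group 4: 7100 × 0.958 = 6802
Group 5: 5900 × 0.958 = 5652
Group 6: 5250 × 0.948 + 4400 × 0.446 = 4977 + 1962 = 6939
Net migration: Group 1 − 180 → 4104; Group 2 + 380 → 8421
End of period: [4104, 8421, 3804, 6802, 5652, 6939]
— Period 2 —
Births: 8421 × 0.468 = 3941  |  3804 × 0.343 = 1305 — total 5246
Group 2: 4104 × 0.963 = 3952
Group 3: 8421 × 0.963 = 8109
Group 4: 3804 × 0.958 = 3644
Group 5: 6802 × 0.958 = 6516
Group 6: 5652 × 0.948 + 6939 × 0.446 = 5358 + 3095 = 8453
Net migration: Group 1 − 180 → 5066; Group 2 + 380 → 4332
End of period: [5066, 4332, 8109, 3644, 6516, 8453]
Total: 34950 → 36120; change = 1170; percentage change = 3.3%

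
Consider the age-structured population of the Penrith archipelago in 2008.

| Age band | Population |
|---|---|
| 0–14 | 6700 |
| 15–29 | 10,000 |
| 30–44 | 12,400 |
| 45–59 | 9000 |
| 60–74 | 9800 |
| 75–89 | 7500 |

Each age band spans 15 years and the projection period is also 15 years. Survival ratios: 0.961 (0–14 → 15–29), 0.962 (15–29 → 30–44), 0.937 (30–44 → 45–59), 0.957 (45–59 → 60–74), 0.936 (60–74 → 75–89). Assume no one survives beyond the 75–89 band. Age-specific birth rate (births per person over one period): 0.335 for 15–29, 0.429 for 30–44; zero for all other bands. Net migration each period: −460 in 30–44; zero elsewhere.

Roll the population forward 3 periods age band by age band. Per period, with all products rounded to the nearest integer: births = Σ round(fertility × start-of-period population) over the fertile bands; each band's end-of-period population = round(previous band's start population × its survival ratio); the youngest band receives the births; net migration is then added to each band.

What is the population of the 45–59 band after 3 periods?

5373

Numbering the bands 1..6 from youngest to oldest:
Period 1:
Births: 10000 × 0.335 = 3350 ; 12400 × 0.429 = 5320 — total 8670
Band 2: 6700 × 0.961 = 6439
Band 3: 10000 × 0.962 = 9620
Band 4: 12400 × 0.937 = 11619
Band 5: 9000 × 0.957 = 8613
Band 6: 9800 × 0.936 = 9173
Net migration: Band 3 − 460 → 9160
Giving 8670 / 6439 / 9160 / 11619 / 8613 / 9173.
Period 2:
Births: 6439 × 0.335 = 2157 ; 9160 × 0.429 = 3930 — total 6087
Band 2: 8670 × 0.961 = 8332
Band 3: 6439 × 0.962 = 6194
Band 4: 9160 × 0.937 = 8583
Band 5: 11619 × 0.957 = 11119
Band 6: 8613 × 0.936 = 8062
Net migration: Band 3 − 460 → 5734
Giving 6087 / 8332 / 5734 / 8583 / 11119 / 8062.
Period 3:
Births: 8332 × 0.335 = 2791 ; 5734 × 0.429 = 2460 — total 5251
Band 2: 6087 × 0.961 = 5850
Band 3: 8332 × 0.962 = 8015
Band 4: 5734 × 0.937 = 5373
Band 5: 8583 × 0.957 = 8214
Band 6: 11119 × 0.936 = 10407
Net migration: Band 3 − 460 → 7555
Giving 5251 / 5850 / 7555 / 5373 / 8214 / 10407.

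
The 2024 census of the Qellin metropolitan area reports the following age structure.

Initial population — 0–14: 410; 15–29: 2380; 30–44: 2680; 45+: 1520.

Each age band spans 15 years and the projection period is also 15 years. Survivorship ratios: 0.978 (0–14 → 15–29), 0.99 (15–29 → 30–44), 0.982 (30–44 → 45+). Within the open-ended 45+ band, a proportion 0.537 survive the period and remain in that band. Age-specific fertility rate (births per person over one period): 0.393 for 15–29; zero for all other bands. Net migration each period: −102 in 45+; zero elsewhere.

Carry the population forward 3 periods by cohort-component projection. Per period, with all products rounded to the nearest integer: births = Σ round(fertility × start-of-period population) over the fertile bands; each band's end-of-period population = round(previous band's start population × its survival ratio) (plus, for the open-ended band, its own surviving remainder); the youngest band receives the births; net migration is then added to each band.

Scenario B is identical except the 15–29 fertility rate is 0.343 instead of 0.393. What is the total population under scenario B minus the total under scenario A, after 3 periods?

— Period 1 —
Births: 2380 × 0.393 = 935
15–29: 410 × 0.978 = 401
30–44: 2380 × 0.99 = 2356
45+: 2680 × 0.982 + 1520 × 0.537 = 2632 + 816 = 3448
Net migration: 45+ − 102 → 3346
End of period: [935, 401, 2356, 3346]
— Period 2 —
Births: 401 × 0.393 = 158
15–29: 935 × 0.978 = 914
30–44: 401 × 0.99 = 397
45+: 2356 × 0.982 + 3346 × 0.537 = 2314 + 1797 = 4111
Net migration: 45+ − 102 → 4009
End of period: [158, 914, 397, 4009]
— Period 3 —
Births: 914 × 0.393 = 359
15–29: 158 × 0.978 = 155
30–44: 914 × 0.99 = 905
45+: 397 × 0.982 + 4009 × 0.537 = 390 + 2153 = 2543
Net migration: 45+ − 102 → 2441
End of period: [359, 155, 905, 2441]
Scenario A total after 3 periods: 3860
Scenario B projection —
— Period 1 —
Births: 2380 × 0.343 = 816
15–29: 410 × 0.978 = 401
30–44: 2380 × 0.99 = 2356
45+: 2680 × 0.982 + 1520 × 0.537 = 2632 + 816 = 3448
Net migration: 45+ − 102 → 3346
End of period: [816, 401, 2356, 3346]
— Period 2 —
Births: 401 × 0.343 = 138
15–29: 816 × 0.978 = 798
30–44: 401 × 0.99 = 397
45+: 2356 × 0.982 + 3346 × 0.537 = 2314 + 1797 = 4111
Net migration: 45+ − 102 → 4009
End of period: [138, 798, 397, 4009]
— Period 3 —
Births: 798 × 0.343 = 274
15–29: 138 × 0.978 = 135
30–44: 798 × 0.99 = 790
45+: 397 × 0.982 + 4009 × 0.537 = 390 + 2153 = 2543
Net migration: 45+ − 102 → 2441
End of period: [274, 135, 790, 2441]
Scenario B total after 3 periods: 3640
Difference B − A = 3640 − 3860 = -220

-220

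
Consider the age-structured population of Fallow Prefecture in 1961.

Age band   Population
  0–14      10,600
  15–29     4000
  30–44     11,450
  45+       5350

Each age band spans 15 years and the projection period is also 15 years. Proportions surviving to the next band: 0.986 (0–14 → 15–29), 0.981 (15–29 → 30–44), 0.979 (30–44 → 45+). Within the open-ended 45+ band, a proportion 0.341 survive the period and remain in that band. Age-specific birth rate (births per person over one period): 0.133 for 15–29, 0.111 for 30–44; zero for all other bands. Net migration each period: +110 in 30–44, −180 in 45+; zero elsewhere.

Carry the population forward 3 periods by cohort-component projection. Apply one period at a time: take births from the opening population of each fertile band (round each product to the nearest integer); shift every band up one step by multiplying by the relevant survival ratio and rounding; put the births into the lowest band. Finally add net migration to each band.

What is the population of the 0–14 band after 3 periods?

After projecting period 1:
Births: 4000 × 0.133 = 532 ; 11450 × 0.111 = 1271 → 1803
15–29: 10600 × 0.986 = 10452
30–44: 4000 × 0.981 = 3924
45+: 11450 × 0.979 + 5350 × 0.341 = 11210 + 1824 = 13034
Net migration: 30–44 + 110 → 4034; 45+ − 180 → 12854
Giving 1803 / 10452 / 4034 / 12854.
After projecting period 2:
Births: 10452 × 0.133 = 1390 ; 4034 × 0.111 = 448 → 1838
15–29: 1803 × 0.986 = 1778
30–44: 10452 × 0.981 = 10253
45+: 4034 × 0.979 + 12854 × 0.341 = 3949 + 4383 = 8332
Net migration: 30–44 + 110 → 10363; 45+ − 180 → 8152
Giving 1838 / 1778 / 10363 / 8152.
After projecting period 3:
Births: 1778 × 0.133 = 236 ; 10363 × 0.111 = 1150 → 1386
15–29: 1838 × 0.986 = 1812
30–44: 1778 × 0.981 = 1744
45+: 10363 × 0.979 + 8152 × 0.341 = 10145 + 2780 = 12925
Net migration: 30–44 + 110 → 1854; 45+ − 180 → 12745
Giving 1386 / 1812 / 1854 / 12745.

1386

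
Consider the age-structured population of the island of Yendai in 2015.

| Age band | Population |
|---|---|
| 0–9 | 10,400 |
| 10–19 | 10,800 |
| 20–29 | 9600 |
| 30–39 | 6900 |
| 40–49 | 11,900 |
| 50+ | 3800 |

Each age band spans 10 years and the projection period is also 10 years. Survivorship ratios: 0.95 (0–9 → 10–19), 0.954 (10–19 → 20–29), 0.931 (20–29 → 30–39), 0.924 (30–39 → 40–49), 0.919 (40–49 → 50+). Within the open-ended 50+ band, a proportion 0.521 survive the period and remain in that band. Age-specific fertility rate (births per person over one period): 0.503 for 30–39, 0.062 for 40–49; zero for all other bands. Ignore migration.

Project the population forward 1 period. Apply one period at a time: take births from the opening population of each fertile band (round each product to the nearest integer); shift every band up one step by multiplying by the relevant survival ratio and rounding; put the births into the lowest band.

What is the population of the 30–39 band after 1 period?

8938

(Bands numbered youngest = 1 to oldest = 6.)
[period 1]
Births: 6900 * 0.503 = 3471 ; 11900 * 0.062 = 738 → total 4209
Band 2: 10400 * 0.95 = 9880
Band 3: 10800 * 0.954 = 10303
Band 4: 9600 * 0.931 = 8938
Band 5: 6900 * 0.924 = 6376
Band 6: 11900 * 0.919 + 3800 * 0.521 = 10936 + 1980 = 12916
Giving 4209 / 9880 / 10303 / 8938 / 6376 / 12916.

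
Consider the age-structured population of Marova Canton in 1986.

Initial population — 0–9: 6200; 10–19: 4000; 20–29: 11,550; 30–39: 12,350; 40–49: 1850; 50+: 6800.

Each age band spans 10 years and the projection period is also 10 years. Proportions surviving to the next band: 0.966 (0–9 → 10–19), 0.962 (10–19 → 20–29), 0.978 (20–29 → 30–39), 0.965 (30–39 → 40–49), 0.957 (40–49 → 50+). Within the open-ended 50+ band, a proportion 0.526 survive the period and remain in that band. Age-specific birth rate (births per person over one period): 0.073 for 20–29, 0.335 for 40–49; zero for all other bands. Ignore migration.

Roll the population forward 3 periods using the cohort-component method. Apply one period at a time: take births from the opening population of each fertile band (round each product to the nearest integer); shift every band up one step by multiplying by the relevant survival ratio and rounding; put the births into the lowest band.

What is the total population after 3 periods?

36737

Let band 1 be 0–9 through band 6 = 50+.
After projecting period 1:
Births: 11550 × 0.073 = 843 ; 1850 × 0.335 = 620 → 1463
Band 2: 6200 × 0.966 = 5989
Band 3: 4000 × 0.962 = 3848
Band 4: 11550 × 0.978 = 11296
Band 5: 12350 × 0.965 = 11918
Band 6: 1850 × 0.957 + 6800 × 0.526 = 1770 + 3577 = 5347
Giving 1463 / 5989 / 3848 / 11296 / 11918 / 5347.
After projecting period 2:
Births: 3848 × 0.073 = 281 ; 11918 × 0.335 = 3993 → 4274
Band 2: 1463 × 0.966 = 1413
Band 3: 5989 × 0.962 = 5761
Band 4: 3848 × 0.978 = 3763
Band 5: 11296 × 0.965 = 10901
Band 6: 11918 × 0.957 + 5347 × 0.526 = 11406 + 2813 = 14219
Giving 4274 / 1413 / 5761 / 3763 / 10901 / 14219.
After projecting period 3:
Births: 5761 × 0.073 = 421 ; 10901 × 0.335 = 3652 → 4073
Band 2: 4274 × 0.966 = 4129
Band 3: 1413 × 0.962 = 1359
Band 4: 5761 × 0.978 = 5634
Band 5: 3763 × 0.965 = 3631
Band 6: 10901 × 0.957 + 14219 × 0.526 = 10432 + 7479 = 17911
Giving 4073 / 4129 / 1359 / 5634 / 3631 / 17911.
Total after period 3: 4073 + 4129 + 1359 + 5634 + 3631 + 17911 = 36737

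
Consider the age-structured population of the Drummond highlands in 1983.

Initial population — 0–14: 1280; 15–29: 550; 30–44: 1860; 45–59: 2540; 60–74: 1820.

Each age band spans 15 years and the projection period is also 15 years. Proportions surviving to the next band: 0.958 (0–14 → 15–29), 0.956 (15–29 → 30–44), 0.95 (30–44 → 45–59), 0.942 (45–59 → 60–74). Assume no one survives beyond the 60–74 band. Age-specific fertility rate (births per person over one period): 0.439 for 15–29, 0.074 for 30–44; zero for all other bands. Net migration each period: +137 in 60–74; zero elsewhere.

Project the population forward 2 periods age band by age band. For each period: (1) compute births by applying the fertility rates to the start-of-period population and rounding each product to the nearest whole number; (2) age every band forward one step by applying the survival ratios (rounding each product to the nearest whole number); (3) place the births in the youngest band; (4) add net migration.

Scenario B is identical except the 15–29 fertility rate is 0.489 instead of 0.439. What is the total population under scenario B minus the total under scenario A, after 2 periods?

Let group 1 be 0–14 through group 5 = 60–74.
[period 1]
Births: 550 × 0.439 = 241  |  1860 × 0.074 = 138 ⇒ total 379
Group 2: 1280 × 0.958 = 1226
Group 3: 550 × 0.956 = 526
Group 4: 1860 × 0.95 = 1767
Group 5: 2540 × 0.942 = 2393
Net migration: Group 5 + 137 → 2530
→ [379, 1226, 526, 1767, 2530]
[period 2]
Births: 1226 × 0.439 = 538  |  526 × 0.074 = 39 ⇒ total 577
Group 2: 379 × 0.958 = 363
Group 3: 1226 × 0.956 = 1172
Group 4: 526 × 0.95 = 500
Group 5: 1767 × 0.942 = 1665
Net migration: Group 5 + 137 → 1802
→ [577, 363, 1172, 500, 1802]
Scenario A total after 2 periods: 4414
Scenario B projection —
[period 1]
Births: 550 × 0.489 = 269  |  1860 × 0.074 = 138 ⇒ total 407
Group 2: 1280 × 0.958 = 1226
Group 3: 550 × 0.956 = 526
Group 4: 1860 × 0.95 = 1767
Group 5: 2540 × 0.942 = 2393
Net migration: Group 5 + 137 → 2530
→ [407, 1226, 526, 1767, 2530]
[period 2]
Births: 1226 × 0.489 = 600  |  526 × 0.074 = 39 ⇒ total 639
Group 2: 407 × 0.958 = 390
Group 3: 1226 × 0.956 = 1172
Group 4: 526 × 0.95 = 500
Group 5: 1767 × 0.942 = 1665
Net migration: Group 5 + 137 → 1802
→ [639, 390, 1172, 500, 1802]
Scenario B total after 2 periods: 4503
Difference B − A = 4503 − 4414 = 89

89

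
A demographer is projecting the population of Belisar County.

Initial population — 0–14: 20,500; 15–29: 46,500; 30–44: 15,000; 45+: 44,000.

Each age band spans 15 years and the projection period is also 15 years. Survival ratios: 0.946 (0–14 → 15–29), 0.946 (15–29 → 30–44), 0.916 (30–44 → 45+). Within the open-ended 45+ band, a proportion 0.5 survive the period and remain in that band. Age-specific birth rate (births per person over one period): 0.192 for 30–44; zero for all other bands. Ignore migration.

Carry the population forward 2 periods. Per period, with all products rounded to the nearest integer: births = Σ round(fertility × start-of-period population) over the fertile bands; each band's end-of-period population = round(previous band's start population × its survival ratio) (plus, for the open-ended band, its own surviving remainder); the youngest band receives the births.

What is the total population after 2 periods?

— Period 1 —
Births: 15000 × 0.192 = 2880
15–29: 20500 × 0.946 = 19393
30–44: 46500 × 0.946 = 43989
45+: 15000 × 0.916 + 44000 × 0.5 = 13740 + 22000 = 35740
Giving 2880 / 19393 / 43989 / 35740.
— Period 2 —
Births: 43989 × 0.192 = 8446
15–29: 2880 × 0.946 = 2724
30–44: 19393 × 0.946 = 18346
45+: 43989 × 0.916 + 35740 × 0.5 = 40294 + 17870 = 58164
Giving 8446 / 2724 / 18346 / 58164.
Total after period 2: 8446 + 2724 + 18346 + 58164 = 87680

87680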